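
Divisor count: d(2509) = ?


2509 = 13^1 × 193^1
d(2509) = (1+1) × (1+1) = 4

4 divisors


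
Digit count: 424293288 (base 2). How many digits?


424293288 in base 2 = 11001010010100011001110101000
Number of digits = 29

29 digits (base 2)


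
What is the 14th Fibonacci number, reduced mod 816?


F(k) mod 816 for k=1..14:
1, 1, 2, 3, 5, 8, 13, 21, 34, 55, 89, 144, 233, 377
F(14) mod 816 = 377


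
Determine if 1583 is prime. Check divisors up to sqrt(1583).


Check divisors up to sqrt(1583) = 39.7869
No divisors found.
1583 is prime.

Yes, 1583 is prime


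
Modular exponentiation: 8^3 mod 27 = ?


8^1 mod 27 = 8
8^2 mod 27 = 10
8^3 mod 27 = 26


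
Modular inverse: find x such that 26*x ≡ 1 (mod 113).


Use the extended Euclidean algorithm on (113, 26); each row r = 113*s + 26*t:
r=113, s=1, t=0
r=26, s=0, t=1
q=4: r=9, s=1, t=-4   [113*(1) + 26*(-4) = 9]
q=2: r=8, s=-2, t=9   [113*(-2) + 26*(9) = 8]
q=1: r=1, s=3, t=-13   [113*(3) + 26*(-13) = 1]
q=8: r=0, s=-26, t=113   [113*(-26) + 26*(113) = 0]
GCD = 1 with t = -13, so 26*(-13) ≡ 1 (mod 113)
Inverse = -13 mod 113 = 100
Check: 26 * 100 = 2600 ≡ 1 (mod 113)

26^(-1) ≡ 100 (mod 113)


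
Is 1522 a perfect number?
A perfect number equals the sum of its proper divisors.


Proper divisors of 1522: 1, 2, 761
Sum = 1 + 2 + 761 = 764

No, 1522 is not perfect (764 ≠ 1522)


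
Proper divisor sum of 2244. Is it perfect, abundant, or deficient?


Proper divisors: 1, 2, 3, 4, 6, 11, 12, 17, 22, 33, 34, 44, 51, 66, 68, 102, 132, 187, 204, 374, 561, 748, 1122
Sum = 1 + 2 + 3 + 4 + 6 + 11 + 12 + 17 + 22 + 33 + 34 + 44 + 51 + 66 + 68 + 102 + 132 + 187 + 204 + 374 + 561 + 748 + 1122 = 3804
3804 > 2244 → abundant

s(2244) = 3804 (abundant)


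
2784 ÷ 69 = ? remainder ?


2784 = 69 * 40 + 24
Check: 2760 + 24 = 2784

q = 40, r = 24


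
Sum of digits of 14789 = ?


1 + 4 + 7 + 8 + 9 = 29


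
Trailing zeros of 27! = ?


floor(27/5) = 5
floor(27/25) = 1
Total = 6

6 trailing zeros


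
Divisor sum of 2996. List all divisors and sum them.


Divisors of 2996: 1, 2, 4, 7, 14, 28, 107, 214, 428, 749, 1498, 2996
Sum = 1 + 2 + 4 + 7 + 14 + 28 + 107 + 214 + 428 + 749 + 1498 + 2996 = 6048

σ(2996) = 6048


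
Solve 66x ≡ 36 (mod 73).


GCD(66, 73) = 1, unique solution
a^(-1) mod 73 = 52
x = 52 * 36 mod 73 = 47

x ≡ 47 (mod 73)


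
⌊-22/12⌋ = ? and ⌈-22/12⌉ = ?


-22/12 = -1.8333
floor = -2
ceil = -1

floor = -2, ceil = -1


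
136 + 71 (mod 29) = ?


136 + 71 = 207
207 mod 29 = 4


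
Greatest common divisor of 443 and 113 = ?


443 = 3 * 113 + 104
113 = 1 * 104 + 9
104 = 11 * 9 + 5
9 = 1 * 5 + 4
5 = 1 * 4 + 1
4 = 4 * 1 + 0
GCD = 1


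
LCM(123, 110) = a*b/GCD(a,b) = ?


GCD(123, 110) = 1
LCM = 123*110/1 = 13530/1 = 13530

LCM = 13530


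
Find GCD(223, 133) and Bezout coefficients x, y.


Tabular extended Euclidean (each row: r = 223*s + 133*t):
r=223, s=1, t=0
r=133, s=0, t=1
q=1: r=90, s=1, t=-1   [223*(1) + 133*(-1) = 90]
q=1: r=43, s=-1, t=2   [223*(-1) + 133*(2) = 43]
q=2: r=4, s=3, t=-5   [223*(3) + 133*(-5) = 4]
q=10: r=3, s=-31, t=52   [223*(-31) + 133*(52) = 3]
q=1: r=1, s=34, t=-57   [223*(34) + 133*(-57) = 1]
q=3: r=0, s=-133, t=223   [223*(-133) + 133*(223) = 0]
GCD = 1; from the row with r=1: x=34, y=-57
Check: 223*(34) + 133*(-57) = 7582 - 7581 = 1

GCD = 1, x = 34, y = -57


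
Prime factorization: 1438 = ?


1438 / 2 = 719
719 / 719 = 1
1438 = 2 × 719


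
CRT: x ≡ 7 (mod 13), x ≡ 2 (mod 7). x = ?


M = 13*7 = 91
M1 = M/13 = 7, M2 = M/7 = 13
M1^(-1) mod 13 = 2, M2^(-1) mod 7 = 6
x = 7*7*2 + 2*13*6 = 254
254 mod 91 = 72
Check: 72 mod 13 = 7 ✓, 72 mod 7 = 2 ✓

x ≡ 72 (mod 91)


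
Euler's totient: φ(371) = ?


371 = 7 × 53
Prime factors: 7, 53
φ(371) = 371 × (1-1/7) × (1-1/53)
= 371 × 6/7 × 52/53 = 312

φ(371) = 312


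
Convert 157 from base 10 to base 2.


157 (base 10) = 157 (decimal)
157 (decimal) = 10011101 (base 2)


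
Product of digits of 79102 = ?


7 × 9 × 1 × 0 × 2 = 0


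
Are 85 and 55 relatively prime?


Euclidean algorithm:
85 = 1 * 55 + 30
55 = 1 * 30 + 25
30 = 1 * 25 + 5
25 = 5 * 5 + 0
GCD(85, 55) = 5

No, not coprime (GCD = 5)


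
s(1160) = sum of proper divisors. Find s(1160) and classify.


Proper divisors: 1, 2, 4, 5, 8, 10, 20, 29, 40, 58, 116, 145, 232, 290, 580
Sum = 1 + 2 + 4 + 5 + 8 + 10 + 20 + 29 + 40 + 58 + 116 + 145 + 232 + 290 + 580 = 1540
1540 > 1160 → abundant

s(1160) = 1540 (abundant)


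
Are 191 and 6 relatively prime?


Euclidean algorithm:
191 = 31 * 6 + 5
6 = 1 * 5 + 1
5 = 5 * 1 + 0
GCD(191, 6) = 1

Yes, coprime (GCD = 1)


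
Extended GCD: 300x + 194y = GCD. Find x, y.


Tabular extended Euclidean (each row: r = 300*s + 194*t):
r=300, s=1, t=0
r=194, s=0, t=1
q=1: r=106, s=1, t=-1   [300*(1) + 194*(-1) = 106]
q=1: r=88, s=-1, t=2   [300*(-1) + 194*(2) = 88]
q=1: r=18, s=2, t=-3   [300*(2) + 194*(-3) = 18]
q=4: r=16, s=-9, t=14   [300*(-9) + 194*(14) = 16]
q=1: r=2, s=11, t=-17   [300*(11) + 194*(-17) = 2]
q=8: r=0, s=-97, t=150   [300*(-97) + 194*(150) = 0]
GCD = 2; from the row with r=2: x=11, y=-17
Check: 300*(11) + 194*(-17) = 3300 - 3298 = 2

GCD = 2, x = 11, y = -17


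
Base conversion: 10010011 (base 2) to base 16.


10010011 (base 2) = 147 (decimal)
147 (decimal) = 93 (base 16)


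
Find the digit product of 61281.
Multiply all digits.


6 × 1 × 2 × 8 × 1 = 96


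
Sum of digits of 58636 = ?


5 + 8 + 6 + 3 + 6 = 28


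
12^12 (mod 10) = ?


12^1 mod 10 = 2
12^2 mod 10 = 4
12^3 mod 10 = 8
12^4 mod 10 = 6
12^5 mod 10 = 2
12^6 mod 10 = 4
12^7 mod 10 = 8
12^8 mod 10 = 6
12^9 mod 10 = 2
12^10 mod 10 = 4
12^11 mod 10 = 8
12^12 mod 10 = 6


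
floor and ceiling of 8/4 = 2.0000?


8/4 = 2.0000
floor = 2
ceil = 2

floor = 2, ceil = 2


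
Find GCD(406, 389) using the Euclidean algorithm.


406 = 1 * 389 + 17
389 = 22 * 17 + 15
17 = 1 * 15 + 2
15 = 7 * 2 + 1
2 = 2 * 1 + 0
GCD = 1


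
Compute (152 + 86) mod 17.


152 + 86 = 238
238 mod 17 = 0


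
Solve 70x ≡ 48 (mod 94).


GCD(70, 94) = 2 divides 48
Divide: 35x ≡ 24 (mod 47)
x ≡ 45 (mod 47)


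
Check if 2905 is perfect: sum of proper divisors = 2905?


Proper divisors of 2905: 1, 5, 7, 35, 83, 415, 581
Sum = 1 + 5 + 7 + 35 + 83 + 415 + 581 = 1127

No, 2905 is not perfect (1127 ≠ 2905)


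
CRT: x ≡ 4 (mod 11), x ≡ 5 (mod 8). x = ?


M = 11*8 = 88
M1 = M/11 = 8, M2 = M/8 = 11
M1^(-1) mod 11 = 7, M2^(-1) mod 8 = 3
x = 4*8*7 + 5*11*3 = 389
389 mod 88 = 37
Check: 37 mod 11 = 4 ✓, 37 mod 8 = 5 ✓

x ≡ 37 (mod 88)


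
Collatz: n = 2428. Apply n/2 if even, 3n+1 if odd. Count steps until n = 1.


2428 → 1214 → 607 → 1822 → 911 → 2734 → 1367 → 4102 → 2051 → 6154 → 3077 → 9232 → 4616 → 2308 → 1154 → 577 → 1732 → 866 → 433 → 1300 → 650 → 325 → 976 → 488 → 244 → 122 → 61 → 184 → 92 → 46 → 23 → 70 → 35 → 106 → 53 → 160 → 80 → 40 → 20 → 10 → 5 → 16 → 8 → 4 → 2 → 1
Total steps = 45

45 steps


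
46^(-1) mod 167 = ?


Use the extended Euclidean algorithm on (167, 46); each row r = 167*s + 46*t:
r=167, s=1, t=0
r=46, s=0, t=1
q=3: r=29, s=1, t=-3   [167*(1) + 46*(-3) = 29]
q=1: r=17, s=-1, t=4   [167*(-1) + 46*(4) = 17]
q=1: r=12, s=2, t=-7   [167*(2) + 46*(-7) = 12]
q=1: r=5, s=-3, t=11   [167*(-3) + 46*(11) = 5]
q=2: r=2, s=8, t=-29   [167*(8) + 46*(-29) = 2]
q=2: r=1, s=-19, t=69   [167*(-19) + 46*(69) = 1]
q=2: r=0, s=46, t=-167   [167*(46) + 46*(-167) = 0]
GCD = 1 with t = 69, so 46*(69) ≡ 1 (mod 167)
Inverse = 69 mod 167 = 69
Check: 46 * 69 = 3174 ≡ 1 (mod 167)

46^(-1) ≡ 69 (mod 167)


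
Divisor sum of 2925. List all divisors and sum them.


Divisors of 2925: 1, 3, 5, 9, 13, 15, 25, 39, 45, 65, 75, 117, 195, 225, 325, 585, 975, 2925
Sum = 1 + 3 + 5 + 9 + 13 + 15 + 25 + 39 + 45 + 65 + 75 + 117 + 195 + 225 + 325 + 585 + 975 + 2925 = 5642

σ(2925) = 5642


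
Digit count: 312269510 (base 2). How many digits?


312269510 in base 2 = 10010100111001101101011000110
Number of digits = 29

29 digits (base 2)


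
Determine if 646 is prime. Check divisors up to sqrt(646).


646 / 2 = 323 (exact division)
646 is NOT prime.

No, 646 is not prime


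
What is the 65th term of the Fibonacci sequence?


Sequence: 1, 1, 2, 3, 5, 8, 13, 21, 34, 55, 89, 144, 233, 377, 610, 987, 1597, 2584, 4181, 6765, 10946, 17711, 28657, 46368, 75025, 121393, 196418, 317811, 514229, 832040, 1346269, 2178309, 3524578, 5702887, 9227465, 14930352, 24157817, 39088169, 63245986, 102334155, 165580141, 267914296, 433494437, 701408733, 1134903170, 1836311903, 2971215073, 4807526976, 7778742049, 12586269025, 20365011074, 32951280099, 53316291173, 86267571272, 139583862445, 225851433717, 365435296162, 591286729879, 956722026041, 1548008755920, 2504730781961, 4052739537881, 6557470319842, 10610209857723, 17167680177565
F(65) = 17167680177565


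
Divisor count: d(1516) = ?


1516 = 2^2 × 379^1
d(1516) = (2+1) × (1+1) = 6

6 divisors


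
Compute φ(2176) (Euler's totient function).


2176 = 2^7 × 17
Prime factors: 2, 17
φ(2176) = 2176 × (1-1/2) × (1-1/17)
= 2176 × 1/2 × 16/17 = 1024

φ(2176) = 1024


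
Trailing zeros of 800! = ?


floor(800/5) = 160
floor(800/25) = 32
floor(800/125) = 6
floor(800/625) = 1
Total = 199

199 trailing zeros


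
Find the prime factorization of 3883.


3883 / 11 = 353
353 / 353 = 1
3883 = 11 × 353


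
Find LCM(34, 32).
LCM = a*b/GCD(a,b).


GCD(34, 32) = 2
LCM = 34*32/2 = 1088/2 = 544

LCM = 544


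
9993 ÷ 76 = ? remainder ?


9993 = 76 * 131 + 37
Check: 9956 + 37 = 9993

q = 131, r = 37


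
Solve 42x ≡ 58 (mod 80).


GCD(42, 80) = 2 divides 58
Divide: 21x ≡ 29 (mod 40)
x ≡ 9 (mod 40)


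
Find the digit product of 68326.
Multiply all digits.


6 × 8 × 3 × 2 × 6 = 1728


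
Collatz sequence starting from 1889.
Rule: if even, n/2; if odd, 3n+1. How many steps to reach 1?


1889 → 5668 → 2834 → 1417 → 4252 → 2126 → 1063 → 3190 → 1595 → 4786 → 2393 → 7180 → 3590 → 1795 → 5386 → 2693 → 8080 → 4040 → 2020 → 1010 → 505 → 1516 → 758 → 379 → 1138 → 569 → 1708 → 854 → 427 → 1282 → 641 → 1924 → 962 → 481 → 1444 → 722 → 361 → 1084 → 542 → 271 → 814 → 407 → 1222 → 611 → 1834 → 917 → 2752 → 1376 → 688 → 344 → 172 → 86 → 43 → 130 → 65 → 196 → 98 → 49 → 148 → 74 → 37 → 112 → 56 → 28 → 14 → 7 → 22 → 11 → 34 → 17 → 52 → 26 → 13 → 40 → 20 → 10 → 5 → 16 → 8 → 4 → 2 → 1
Total steps = 81

81 steps


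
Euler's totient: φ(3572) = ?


3572 = 2^2 × 19 × 47
Prime factors: 2, 19, 47
φ(3572) = 3572 × (1-1/2) × (1-1/19) × (1-1/47)
= 3572 × 1/2 × 18/19 × 46/47 = 1656

φ(3572) = 1656


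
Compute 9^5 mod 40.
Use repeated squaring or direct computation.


9^1 mod 40 = 9
9^2 mod 40 = 1
9^3 mod 40 = 9
9^4 mod 40 = 1
9^5 mod 40 = 9


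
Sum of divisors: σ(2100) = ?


Divisors of 2100: 1, 2, 3, 4, 5, 6, 7, 10, 12, 14, 15, 20, 21, 25, 28, 30, 35, 42, 50, 60, 70, 75, 84, 100, 105, 140, 150, 175, 210, 300, 350, 420, 525, 700, 1050, 2100
Sum = 1 + 2 + 3 + 4 + 5 + 6 + 7 + 10 + 12 + 14 + 15 + 20 + 21 + 25 + 28 + 30 + 35 + 42 + 50 + 60 + 70 + 75 + 84 + 100 + 105 + 140 + 150 + 175 + 210 + 300 + 350 + 420 + 525 + 700 + 1050 + 2100 = 6944

σ(2100) = 6944


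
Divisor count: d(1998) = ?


1998 = 2^1 × 3^3 × 37^1
d(1998) = (1+1) × (3+1) × (1+1) = 16

16 divisors


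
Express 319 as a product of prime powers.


319 / 11 = 29
29 / 29 = 1
319 = 11 × 29


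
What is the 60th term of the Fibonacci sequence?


Sequence: 1, 1, 2, 3, 5, 8, 13, 21, 34, 55, 89, 144, 233, 377, 610, 987, 1597, 2584, 4181, 6765, 10946, 17711, 28657, 46368, 75025, 121393, 196418, 317811, 514229, 832040, 1346269, 2178309, 3524578, 5702887, 9227465, 14930352, 24157817, 39088169, 63245986, 102334155, 165580141, 267914296, 433494437, 701408733, 1134903170, 1836311903, 2971215073, 4807526976, 7778742049, 12586269025, 20365011074, 32951280099, 53316291173, 86267571272, 139583862445, 225851433717, 365435296162, 591286729879, 956722026041, 1548008755920
F(60) = 1548008755920


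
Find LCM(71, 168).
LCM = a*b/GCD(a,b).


GCD(71, 168) = 1
LCM = 71*168/1 = 11928/1 = 11928

LCM = 11928


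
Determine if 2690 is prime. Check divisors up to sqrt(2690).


2690 / 2 = 1345 (exact division)
2690 is NOT prime.

No, 2690 is not prime


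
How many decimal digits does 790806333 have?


790806333 has 9 digits in base 10
floor(log10(790806333)) + 1 = floor(8.8981) + 1 = 9

9 digits (base 10)


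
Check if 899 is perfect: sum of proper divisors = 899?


Proper divisors of 899: 1, 29, 31
Sum = 1 + 29 + 31 = 61

No, 899 is not perfect (61 ≠ 899)


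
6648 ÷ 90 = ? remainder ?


6648 = 90 * 73 + 78
Check: 6570 + 78 = 6648

q = 73, r = 78


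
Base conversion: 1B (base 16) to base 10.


1B (base 16) = 27 (decimal)
27 (decimal) = 27 (base 10)


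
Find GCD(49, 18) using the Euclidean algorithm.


49 = 2 * 18 + 13
18 = 1 * 13 + 5
13 = 2 * 5 + 3
5 = 1 * 3 + 2
3 = 1 * 2 + 1
2 = 2 * 1 + 0
GCD = 1


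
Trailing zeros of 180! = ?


floor(180/5) = 36
floor(180/25) = 7
floor(180/125) = 1
Total = 44

44 trailing zeros


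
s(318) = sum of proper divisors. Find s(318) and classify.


Proper divisors: 1, 2, 3, 6, 53, 106, 159
Sum = 1 + 2 + 3 + 6 + 53 + 106 + 159 = 330
330 > 318 → abundant

s(318) = 330 (abundant)


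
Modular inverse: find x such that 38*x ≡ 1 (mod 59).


Use the extended Euclidean algorithm on (59, 38); each row r = 59*s + 38*t:
r=59, s=1, t=0
r=38, s=0, t=1
q=1: r=21, s=1, t=-1   [59*(1) + 38*(-1) = 21]
q=1: r=17, s=-1, t=2   [59*(-1) + 38*(2) = 17]
q=1: r=4, s=2, t=-3   [59*(2) + 38*(-3) = 4]
q=4: r=1, s=-9, t=14   [59*(-9) + 38*(14) = 1]
q=4: r=0, s=38, t=-59   [59*(38) + 38*(-59) = 0]
GCD = 1 with t = 14, so 38*(14) ≡ 1 (mod 59)
Inverse = 14 mod 59 = 14
Check: 38 * 14 = 532 ≡ 1 (mod 59)

38^(-1) ≡ 14 (mod 59)


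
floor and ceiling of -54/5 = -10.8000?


-54/5 = -10.8000
floor = -11
ceil = -10

floor = -11, ceil = -10


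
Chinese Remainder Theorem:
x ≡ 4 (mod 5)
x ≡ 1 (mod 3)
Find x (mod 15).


M = 5*3 = 15
M1 = M/5 = 3, M2 = M/3 = 5
M1^(-1) mod 5 = 2, M2^(-1) mod 3 = 2
x = 4*3*2 + 1*5*2 = 34
34 mod 15 = 4
Check: 4 mod 5 = 4 ✓, 4 mod 3 = 1 ✓

x ≡ 4 (mod 15)


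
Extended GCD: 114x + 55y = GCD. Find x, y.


Tabular extended Euclidean (each row: r = 114*s + 55*t):
r=114, s=1, t=0
r=55, s=0, t=1
q=2: r=4, s=1, t=-2   [114*(1) + 55*(-2) = 4]
q=13: r=3, s=-13, t=27   [114*(-13) + 55*(27) = 3]
q=1: r=1, s=14, t=-29   [114*(14) + 55*(-29) = 1]
q=3: r=0, s=-55, t=114   [114*(-55) + 55*(114) = 0]
GCD = 1; from the row with r=1: x=14, y=-29
Check: 114*(14) + 55*(-29) = 1596 - 1595 = 1

GCD = 1, x = 14, y = -29


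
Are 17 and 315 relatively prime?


Euclidean algorithm:
315 = 18 * 17 + 9
17 = 1 * 9 + 8
9 = 1 * 8 + 1
8 = 8 * 1 + 0
GCD(17, 315) = 1

Yes, coprime (GCD = 1)


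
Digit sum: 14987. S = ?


1 + 4 + 9 + 8 + 7 = 29


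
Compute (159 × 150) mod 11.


159 × 150 = 23850
23850 mod 11 = 2


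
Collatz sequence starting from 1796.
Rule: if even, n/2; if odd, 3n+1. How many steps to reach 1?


1796 → 898 → 449 → 1348 → 674 → 337 → 1012 → 506 → 253 → 760 → 380 → 190 → 95 → 286 → 143 → 430 → 215 → 646 → 323 → 970 → 485 → 1456 → 728 → 364 → 182 → 91 → 274 → 137 → 412 → 206 → 103 → 310 → 155 → 466 → 233 → 700 → 350 → 175 → 526 → 263 → 790 → 395 → 1186 → 593 → 1780 → 890 → 445 → 1336 → 668 → 334 → 167 → 502 → 251 → 754 → 377 → 1132 → 566 → 283 → 850 → 425 → 1276 → 638 → 319 → 958 → 479 → 1438 → 719 → 2158 → 1079 → 3238 → 1619 → 4858 → 2429 → 7288 → 3644 → 1822 → 911 → 2734 → 1367 → 4102 → 2051 → 6154 → 3077 → 9232 → 4616 → 2308 → 1154 → 577 → 1732 → 866 → 433 → 1300 → 650 → 325 → 976 → 488 → 244 → 122 → 61 → 184 → 92 → 46 → 23 → 70 → 35 → 106 → 53 → 160 → 80 → 40 → 20 → 10 → 5 → 16 → 8 → 4 → 2 → 1
Total steps = 117

117 steps


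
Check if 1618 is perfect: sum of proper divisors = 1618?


Proper divisors of 1618: 1, 2, 809
Sum = 1 + 2 + 809 = 812

No, 1618 is not perfect (812 ≠ 1618)


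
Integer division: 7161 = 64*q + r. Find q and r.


7161 = 64 * 111 + 57
Check: 7104 + 57 = 7161

q = 111, r = 57


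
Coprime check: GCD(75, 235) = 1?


Euclidean algorithm:
235 = 3 * 75 + 10
75 = 7 * 10 + 5
10 = 2 * 5 + 0
GCD(75, 235) = 5

No, not coprime (GCD = 5)


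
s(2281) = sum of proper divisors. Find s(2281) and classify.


Proper divisors: 1
Sum = 1 = 1
1 < 2281 → deficient

s(2281) = 1 (deficient)


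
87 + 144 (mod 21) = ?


87 + 144 = 231
231 mod 21 = 0


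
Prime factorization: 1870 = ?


1870 / 2 = 935
935 / 5 = 187
187 / 11 = 17
17 / 17 = 1
1870 = 2 × 5 × 11 × 17


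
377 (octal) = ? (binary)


377 (base 8) = 255 (decimal)
255 (decimal) = 11111111 (base 2)


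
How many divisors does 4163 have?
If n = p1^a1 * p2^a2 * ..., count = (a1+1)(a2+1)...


4163 = 23^1 × 181^1
d(4163) = (1+1) × (1+1) = 4

4 divisors


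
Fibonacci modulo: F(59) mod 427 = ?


F(k) mod 427 for k=1..59:
1, 1, 2, 3, 5, 8, 13, 21, 34, 55, 89, 144, 233, 377, 183, 133, 316, 22, 338, 360, 271, 204, 48, 252, 300, 125, 425, 123, 121, 244, 365, 182, 120, 302, 422, 297, 292, 162, 27, 189, 216, 405, 194, 172, 366, 111, 50, 161, 211, 372, 156, 101, 257, 358, 188, 119, 307, 426, 306
F(59) mod 427 = 306


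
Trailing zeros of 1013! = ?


floor(1013/5) = 202
floor(1013/25) = 40
floor(1013/125) = 8
floor(1013/625) = 1
Total = 251

251 trailing zeros


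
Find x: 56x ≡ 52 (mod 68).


GCD(56, 68) = 4 divides 52
Divide: 14x ≡ 13 (mod 17)
x ≡ 7 (mod 17)


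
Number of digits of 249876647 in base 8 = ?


249876647 in base 8 = 1671150247
Number of digits = 10

10 digits (base 8)


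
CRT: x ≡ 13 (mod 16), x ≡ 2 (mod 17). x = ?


M = 16*17 = 272
M1 = M/16 = 17, M2 = M/17 = 16
M1^(-1) mod 16 = 1, M2^(-1) mod 17 = 16
x = 13*17*1 + 2*16*16 = 733
733 mod 272 = 189
Check: 189 mod 16 = 13 ✓, 189 mod 17 = 2 ✓

x ≡ 189 (mod 272)


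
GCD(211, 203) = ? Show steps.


211 = 1 * 203 + 8
203 = 25 * 8 + 3
8 = 2 * 3 + 2
3 = 1 * 2 + 1
2 = 2 * 1 + 0
GCD = 1


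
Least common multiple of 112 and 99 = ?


GCD(112, 99) = 1
LCM = 112*99/1 = 11088/1 = 11088

LCM = 11088


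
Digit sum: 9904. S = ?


9 + 9 + 0 + 4 = 22


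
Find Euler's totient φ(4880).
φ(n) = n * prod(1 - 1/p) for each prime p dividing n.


4880 = 2^4 × 5 × 61
Prime factors: 2, 5, 61
φ(4880) = 4880 × (1-1/2) × (1-1/5) × (1-1/61)
= 4880 × 1/2 × 4/5 × 60/61 = 1920

φ(4880) = 1920


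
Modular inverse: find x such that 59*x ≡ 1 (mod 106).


Use the extended Euclidean algorithm on (106, 59); each row r = 106*s + 59*t:
r=106, s=1, t=0
r=59, s=0, t=1
q=1: r=47, s=1, t=-1   [106*(1) + 59*(-1) = 47]
q=1: r=12, s=-1, t=2   [106*(-1) + 59*(2) = 12]
q=3: r=11, s=4, t=-7   [106*(4) + 59*(-7) = 11]
q=1: r=1, s=-5, t=9   [106*(-5) + 59*(9) = 1]
q=11: r=0, s=59, t=-106   [106*(59) + 59*(-106) = 0]
GCD = 1 with t = 9, so 59*(9) ≡ 1 (mod 106)
Inverse = 9 mod 106 = 9
Check: 59 * 9 = 531 ≡ 1 (mod 106)

59^(-1) ≡ 9 (mod 106)


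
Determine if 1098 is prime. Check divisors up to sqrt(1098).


1098 / 2 = 549 (exact division)
1098 is NOT prime.

No, 1098 is not prime


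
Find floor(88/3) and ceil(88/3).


88/3 = 29.3333
floor = 29
ceil = 30

floor = 29, ceil = 30


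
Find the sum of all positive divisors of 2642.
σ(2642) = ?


Divisors of 2642: 1, 2, 1321, 2642
Sum = 1 + 2 + 1321 + 2642 = 3966

σ(2642) = 3966


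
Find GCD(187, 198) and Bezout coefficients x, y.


Tabular extended Euclidean (each row: r = 187*s + 198*t):
r=187, s=1, t=0
r=198, s=0, t=1
q=0: r=187, s=1, t=0   [187*(1) + 198*(0) = 187]
q=1: r=11, s=-1, t=1   [187*(-1) + 198*(1) = 11]
q=17: r=0, s=18, t=-17   [187*(18) + 198*(-17) = 0]
GCD = 11; from the row with r=11: x=-1, y=1
Check: 187*(-1) + 198*(1) = -187 + 198 = 11

GCD = 11, x = -1, y = 1


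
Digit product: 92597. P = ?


9 × 2 × 5 × 9 × 7 = 5670


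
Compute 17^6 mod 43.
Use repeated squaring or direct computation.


17^1 mod 43 = 17
17^2 mod 43 = 31
17^3 mod 43 = 11
17^4 mod 43 = 15
17^5 mod 43 = 40
17^6 mod 43 = 35


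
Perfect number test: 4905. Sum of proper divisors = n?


Proper divisors of 4905: 1, 3, 5, 9, 15, 45, 109, 327, 545, 981, 1635
Sum = 1 + 3 + 5 + 9 + 15 + 45 + 109 + 327 + 545 + 981 + 1635 = 3675

No, 4905 is not perfect (3675 ≠ 4905)


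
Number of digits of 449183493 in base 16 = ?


449183493 in base 16 = 1AC5FF05
Number of digits = 8

8 digits (base 16)


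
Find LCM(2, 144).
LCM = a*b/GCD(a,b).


GCD(2, 144) = 2
LCM = 2*144/2 = 288/2 = 144

LCM = 144


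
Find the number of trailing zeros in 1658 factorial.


floor(1658/5) = 331
floor(1658/25) = 66
floor(1658/125) = 13
floor(1658/625) = 2
Total = 412

412 trailing zeros


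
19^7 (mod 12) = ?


19^1 mod 12 = 7
19^2 mod 12 = 1
19^3 mod 12 = 7
19^4 mod 12 = 1
19^5 mod 12 = 7
19^6 mod 12 = 1
19^7 mod 12 = 7


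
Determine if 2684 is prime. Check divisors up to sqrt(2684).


2684 / 2 = 1342 (exact division)
2684 is NOT prime.

No, 2684 is not prime


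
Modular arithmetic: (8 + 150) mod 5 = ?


8 + 150 = 158
158 mod 5 = 3


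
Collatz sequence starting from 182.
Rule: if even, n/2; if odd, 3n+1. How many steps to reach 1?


182 → 91 → 274 → 137 → 412 → 206 → 103 → 310 → 155 → 466 → 233 → 700 → 350 → 175 → 526 → 263 → 790 → 395 → 1186 → 593 → 1780 → 890 → 445 → 1336 → 668 → 334 → 167 → 502 → 251 → 754 → 377 → 1132 → 566 → 283 → 850 → 425 → 1276 → 638 → 319 → 958 → 479 → 1438 → 719 → 2158 → 1079 → 3238 → 1619 → 4858 → 2429 → 7288 → 3644 → 1822 → 911 → 2734 → 1367 → 4102 → 2051 → 6154 → 3077 → 9232 → 4616 → 2308 → 1154 → 577 → 1732 → 866 → 433 → 1300 → 650 → 325 → 976 → 488 → 244 → 122 → 61 → 184 → 92 → 46 → 23 → 70 → 35 → 106 → 53 → 160 → 80 → 40 → 20 → 10 → 5 → 16 → 8 → 4 → 2 → 1
Total steps = 93

93 steps


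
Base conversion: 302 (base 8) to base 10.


302 (base 8) = 194 (decimal)
194 (decimal) = 194 (base 10)


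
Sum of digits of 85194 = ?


8 + 5 + 1 + 9 + 4 = 27


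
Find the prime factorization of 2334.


2334 / 2 = 1167
1167 / 3 = 389
389 / 389 = 1
2334 = 2 × 3 × 389


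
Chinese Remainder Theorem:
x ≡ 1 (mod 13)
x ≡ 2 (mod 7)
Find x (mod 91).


M = 13*7 = 91
M1 = M/13 = 7, M2 = M/7 = 13
M1^(-1) mod 13 = 2, M2^(-1) mod 7 = 6
x = 1*7*2 + 2*13*6 = 170
170 mod 91 = 79
Check: 79 mod 13 = 1 ✓, 79 mod 7 = 2 ✓

x ≡ 79 (mod 91)


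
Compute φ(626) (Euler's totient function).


626 = 2 × 313
Prime factors: 2, 313
φ(626) = 626 × (1-1/2) × (1-1/313)
= 626 × 1/2 × 312/313 = 312

φ(626) = 312


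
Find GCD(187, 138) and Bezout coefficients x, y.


Tabular extended Euclidean (each row: r = 187*s + 138*t):
r=187, s=1, t=0
r=138, s=0, t=1
q=1: r=49, s=1, t=-1   [187*(1) + 138*(-1) = 49]
q=2: r=40, s=-2, t=3   [187*(-2) + 138*(3) = 40]
q=1: r=9, s=3, t=-4   [187*(3) + 138*(-4) = 9]
q=4: r=4, s=-14, t=19   [187*(-14) + 138*(19) = 4]
q=2: r=1, s=31, t=-42   [187*(31) + 138*(-42) = 1]
q=4: r=0, s=-138, t=187   [187*(-138) + 138*(187) = 0]
GCD = 1; from the row with r=1: x=31, y=-42
Check: 187*(31) + 138*(-42) = 5797 - 5796 = 1

GCD = 1, x = 31, y = -42


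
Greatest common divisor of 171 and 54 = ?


171 = 3 * 54 + 9
54 = 6 * 9 + 0
GCD = 9


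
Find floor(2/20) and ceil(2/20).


2/20 = 0.1000
floor = 0
ceil = 1

floor = 0, ceil = 1


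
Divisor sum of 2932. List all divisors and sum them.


Divisors of 2932: 1, 2, 4, 733, 1466, 2932
Sum = 1 + 2 + 4 + 733 + 1466 + 2932 = 5138

σ(2932) = 5138


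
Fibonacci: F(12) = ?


Sequence: 1, 1, 2, 3, 5, 8, 13, 21, 34, 55, 89, 144
F(12) = 144


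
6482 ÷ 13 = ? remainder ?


6482 = 13 * 498 + 8
Check: 6474 + 8 = 6482

q = 498, r = 8


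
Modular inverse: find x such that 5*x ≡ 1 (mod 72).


Use the extended Euclidean algorithm on (72, 5); each row r = 72*s + 5*t:
r=72, s=1, t=0
r=5, s=0, t=1
q=14: r=2, s=1, t=-14   [72*(1) + 5*(-14) = 2]
q=2: r=1, s=-2, t=29   [72*(-2) + 5*(29) = 1]
q=2: r=0, s=5, t=-72   [72*(5) + 5*(-72) = 0]
GCD = 1 with t = 29, so 5*(29) ≡ 1 (mod 72)
Inverse = 29 mod 72 = 29
Check: 5 * 29 = 145 ≡ 1 (mod 72)

5^(-1) ≡ 29 (mod 72)


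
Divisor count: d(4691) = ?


4691 = 4691^1
d(4691) = (1+1) = 2

2 divisors


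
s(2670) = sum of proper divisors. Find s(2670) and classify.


Proper divisors: 1, 2, 3, 5, 6, 10, 15, 30, 89, 178, 267, 445, 534, 890, 1335
Sum = 1 + 2 + 3 + 5 + 6 + 10 + 15 + 30 + 89 + 178 + 267 + 445 + 534 + 890 + 1335 = 3810
3810 > 2670 → abundant

s(2670) = 3810 (abundant)


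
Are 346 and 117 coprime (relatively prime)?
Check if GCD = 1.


Euclidean algorithm:
346 = 2 * 117 + 112
117 = 1 * 112 + 5
112 = 22 * 5 + 2
5 = 2 * 2 + 1
2 = 2 * 1 + 0
GCD(346, 117) = 1

Yes, coprime (GCD = 1)


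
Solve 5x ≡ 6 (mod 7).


GCD(5, 7) = 1, unique solution
a^(-1) mod 7 = 3
x = 3 * 6 mod 7 = 4

x ≡ 4 (mod 7)


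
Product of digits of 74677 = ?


7 × 4 × 6 × 7 × 7 = 8232


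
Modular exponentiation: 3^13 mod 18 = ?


3^1 mod 18 = 3
3^2 mod 18 = 9
3^3 mod 18 = 9
3^4 mod 18 = 9
3^5 mod 18 = 9
3^6 mod 18 = 9
3^7 mod 18 = 9
3^8 mod 18 = 9
3^9 mod 18 = 9
3^10 mod 18 = 9
3^11 mod 18 = 9
3^12 mod 18 = 9
3^13 mod 18 = 9


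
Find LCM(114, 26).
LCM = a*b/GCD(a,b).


GCD(114, 26) = 2
LCM = 114*26/2 = 2964/2 = 1482

LCM = 1482


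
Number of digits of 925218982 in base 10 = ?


925218982 has 9 digits in base 10
floor(log10(925218982)) + 1 = floor(8.9662) + 1 = 9

9 digits (base 10)


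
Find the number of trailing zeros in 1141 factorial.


floor(1141/5) = 228
floor(1141/25) = 45
floor(1141/125) = 9
floor(1141/625) = 1
Total = 283

283 trailing zeros


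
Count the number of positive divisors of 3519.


3519 = 3^2 × 17^1 × 23^1
d(3519) = (2+1) × (1+1) × (1+1) = 12

12 divisors


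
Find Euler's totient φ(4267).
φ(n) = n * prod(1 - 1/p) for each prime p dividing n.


4267 = 17 × 251
Prime factors: 17, 251
φ(4267) = 4267 × (1-1/17) × (1-1/251)
= 4267 × 16/17 × 250/251 = 4000

φ(4267) = 4000


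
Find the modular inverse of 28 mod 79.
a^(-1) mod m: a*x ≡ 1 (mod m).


Use the extended Euclidean algorithm on (79, 28); each row r = 79*s + 28*t:
r=79, s=1, t=0
r=28, s=0, t=1
q=2: r=23, s=1, t=-2   [79*(1) + 28*(-2) = 23]
q=1: r=5, s=-1, t=3   [79*(-1) + 28*(3) = 5]
q=4: r=3, s=5, t=-14   [79*(5) + 28*(-14) = 3]
q=1: r=2, s=-6, t=17   [79*(-6) + 28*(17) = 2]
q=1: r=1, s=11, t=-31   [79*(11) + 28*(-31) = 1]
q=2: r=0, s=-28, t=79   [79*(-28) + 28*(79) = 0]
GCD = 1 with t = -31, so 28*(-31) ≡ 1 (mod 79)
Inverse = -31 mod 79 = 48
Check: 28 * 48 = 1344 ≡ 1 (mod 79)

28^(-1) ≡ 48 (mod 79)


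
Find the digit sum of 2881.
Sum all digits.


2 + 8 + 8 + 1 = 19


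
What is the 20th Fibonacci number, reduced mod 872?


F(k) mod 872 for k=1..20:
1, 1, 2, 3, 5, 8, 13, 21, 34, 55, 89, 144, 233, 377, 610, 115, 725, 840, 693, 661
F(20) mod 872 = 661


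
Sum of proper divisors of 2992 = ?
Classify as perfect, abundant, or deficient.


Proper divisors: 1, 2, 4, 8, 11, 16, 17, 22, 34, 44, 68, 88, 136, 176, 187, 272, 374, 748, 1496
Sum = 1 + 2 + 4 + 8 + 11 + 16 + 17 + 22 + 34 + 44 + 68 + 88 + 136 + 176 + 187 + 272 + 374 + 748 + 1496 = 3704
3704 > 2992 → abundant

s(2992) = 3704 (abundant)


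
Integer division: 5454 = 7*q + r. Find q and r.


5454 = 7 * 779 + 1
Check: 5453 + 1 = 5454

q = 779, r = 1


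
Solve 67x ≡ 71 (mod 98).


GCD(67, 98) = 1, unique solution
a^(-1) mod 98 = 79
x = 79 * 71 mod 98 = 23

x ≡ 23 (mod 98)


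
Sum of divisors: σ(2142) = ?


Divisors of 2142: 1, 2, 3, 6, 7, 9, 14, 17, 18, 21, 34, 42, 51, 63, 102, 119, 126, 153, 238, 306, 357, 714, 1071, 2142
Sum = 1 + 2 + 3 + 6 + 7 + 9 + 14 + 17 + 18 + 21 + 34 + 42 + 51 + 63 + 102 + 119 + 126 + 153 + 238 + 306 + 357 + 714 + 1071 + 2142 = 5616

σ(2142) = 5616


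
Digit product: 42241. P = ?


4 × 2 × 2 × 4 × 1 = 64


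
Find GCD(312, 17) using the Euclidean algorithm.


312 = 18 * 17 + 6
17 = 2 * 6 + 5
6 = 1 * 5 + 1
5 = 5 * 1 + 0
GCD = 1


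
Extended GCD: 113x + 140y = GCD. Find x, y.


Tabular extended Euclidean (each row: r = 113*s + 140*t):
r=113, s=1, t=0
r=140, s=0, t=1
q=0: r=113, s=1, t=0   [113*(1) + 140*(0) = 113]
q=1: r=27, s=-1, t=1   [113*(-1) + 140*(1) = 27]
q=4: r=5, s=5, t=-4   [113*(5) + 140*(-4) = 5]
q=5: r=2, s=-26, t=21   [113*(-26) + 140*(21) = 2]
q=2: r=1, s=57, t=-46   [113*(57) + 140*(-46) = 1]
q=2: r=0, s=-140, t=113   [113*(-140) + 140*(113) = 0]
GCD = 1; from the row with r=1: x=57, y=-46
Check: 113*(57) + 140*(-46) = 6441 - 6440 = 1

GCD = 1, x = 57, y = -46


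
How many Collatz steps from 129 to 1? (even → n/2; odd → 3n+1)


129 → 388 → 194 → 97 → 292 → 146 → 73 → 220 → 110 → 55 → 166 → 83 → 250 → 125 → 376 → 188 → 94 → 47 → 142 → 71 → 214 → 107 → 322 → 161 → 484 → 242 → 121 → 364 → 182 → 91 → 274 → 137 → 412 → 206 → 103 → 310 → 155 → 466 → 233 → 700 → 350 → 175 → 526 → 263 → 790 → 395 → 1186 → 593 → 1780 → 890 → 445 → 1336 → 668 → 334 → 167 → 502 → 251 → 754 → 377 → 1132 → 566 → 283 → 850 → 425 → 1276 → 638 → 319 → 958 → 479 → 1438 → 719 → 2158 → 1079 → 3238 → 1619 → 4858 → 2429 → 7288 → 3644 → 1822 → 911 → 2734 → 1367 → 4102 → 2051 → 6154 → 3077 → 9232 → 4616 → 2308 → 1154 → 577 → 1732 → 866 → 433 → 1300 → 650 → 325 → 976 → 488 → 244 → 122 → 61 → 184 → 92 → 46 → 23 → 70 → 35 → 106 → 53 → 160 → 80 → 40 → 20 → 10 → 5 → 16 → 8 → 4 → 2 → 1
Total steps = 121

121 steps


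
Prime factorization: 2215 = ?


2215 / 5 = 443
443 / 443 = 1
2215 = 5 × 443


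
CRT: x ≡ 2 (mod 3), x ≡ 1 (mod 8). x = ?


M = 3*8 = 24
M1 = M/3 = 8, M2 = M/8 = 3
M1^(-1) mod 3 = 2, M2^(-1) mod 8 = 3
x = 2*8*2 + 1*3*3 = 41
41 mod 24 = 17
Check: 17 mod 3 = 2 ✓, 17 mod 8 = 1 ✓

x ≡ 17 (mod 24)


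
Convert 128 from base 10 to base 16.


128 (base 10) = 128 (decimal)
128 (decimal) = 80 (base 16)


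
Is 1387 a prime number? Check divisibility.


1387 / 19 = 73 (exact division)
1387 is NOT prime.

No, 1387 is not prime


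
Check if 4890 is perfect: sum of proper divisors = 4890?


Proper divisors of 4890: 1, 2, 3, 5, 6, 10, 15, 30, 163, 326, 489, 815, 978, 1630, 2445
Sum = 1 + 2 + 3 + 5 + 6 + 10 + 15 + 30 + 163 + 326 + 489 + 815 + 978 + 1630 + 2445 = 6918

No, 4890 is not perfect (6918 ≠ 4890)


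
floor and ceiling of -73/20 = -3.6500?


-73/20 = -3.6500
floor = -4
ceil = -3

floor = -4, ceil = -3


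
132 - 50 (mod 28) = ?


132 - 50 = 82
82 mod 28 = 26


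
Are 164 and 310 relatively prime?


Euclidean algorithm:
310 = 1 * 164 + 146
164 = 1 * 146 + 18
146 = 8 * 18 + 2
18 = 9 * 2 + 0
GCD(164, 310) = 2

No, not coprime (GCD = 2)


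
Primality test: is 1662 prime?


1662 / 2 = 831 (exact division)
1662 is NOT prime.

No, 1662 is not prime


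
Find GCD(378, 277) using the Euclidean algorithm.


378 = 1 * 277 + 101
277 = 2 * 101 + 75
101 = 1 * 75 + 26
75 = 2 * 26 + 23
26 = 1 * 23 + 3
23 = 7 * 3 + 2
3 = 1 * 2 + 1
2 = 2 * 1 + 0
GCD = 1


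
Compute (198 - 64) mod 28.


198 - 64 = 134
134 mod 28 = 22


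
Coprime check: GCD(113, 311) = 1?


Euclidean algorithm:
311 = 2 * 113 + 85
113 = 1 * 85 + 28
85 = 3 * 28 + 1
28 = 28 * 1 + 0
GCD(113, 311) = 1

Yes, coprime (GCD = 1)


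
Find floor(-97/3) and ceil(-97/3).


-97/3 = -32.3333
floor = -33
ceil = -32

floor = -33, ceil = -32


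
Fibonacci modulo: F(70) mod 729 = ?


F(k) mod 729 for k=1..70:
1, 1, 2, 3, 5, 8, 13, 21, 34, 55, 89, 144, 233, 377, 610, 258, 139, 397, 536, 204, 11, 215, 226, 441, 667, 379, 317, 696, 284, 251, 535, 57, 592, 649, 512, 432, 215, 647, 133, 51, 184, 235, 419, 654, 344, 269, 613, 153, 37, 190, 227, 417, 644, 332, 247, 579, 97, 676, 44, 720, 35, 26, 61, 87, 148, 235, 383, 618, 272, 161
F(70) mod 729 = 161


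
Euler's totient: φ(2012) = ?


2012 = 2^2 × 503
Prime factors: 2, 503
φ(2012) = 2012 × (1-1/2) × (1-1/503)
= 2012 × 1/2 × 502/503 = 1004

φ(2012) = 1004


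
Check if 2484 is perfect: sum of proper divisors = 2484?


Proper divisors of 2484: 1, 2, 3, 4, 6, 9, 12, 18, 23, 27, 36, 46, 54, 69, 92, 108, 138, 207, 276, 414, 621, 828, 1242
Sum = 1 + 2 + 3 + 4 + 6 + 9 + 12 + 18 + 23 + 27 + 36 + 46 + 54 + 69 + 92 + 108 + 138 + 207 + 276 + 414 + 621 + 828 + 1242 = 4236

No, 2484 is not perfect (4236 ≠ 2484)


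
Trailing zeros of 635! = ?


floor(635/5) = 127
floor(635/25) = 25
floor(635/125) = 5
floor(635/625) = 1
Total = 158

158 trailing zeros


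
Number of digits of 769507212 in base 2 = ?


769507212 in base 2 = 101101110111011011111110001100
Number of digits = 30

30 digits (base 2)


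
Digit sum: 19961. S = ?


1 + 9 + 9 + 6 + 1 = 26


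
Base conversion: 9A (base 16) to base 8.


9A (base 16) = 154 (decimal)
154 (decimal) = 232 (base 8)


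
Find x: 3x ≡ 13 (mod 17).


GCD(3, 17) = 1, unique solution
a^(-1) mod 17 = 6
x = 6 * 13 mod 17 = 10

x ≡ 10 (mod 17)


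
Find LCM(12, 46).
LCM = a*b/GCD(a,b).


GCD(12, 46) = 2
LCM = 12*46/2 = 552/2 = 276

LCM = 276


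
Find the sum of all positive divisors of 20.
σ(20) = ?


Divisors of 20: 1, 2, 4, 5, 10, 20
Sum = 1 + 2 + 4 + 5 + 10 + 20 = 42

σ(20) = 42


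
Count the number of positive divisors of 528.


528 = 2^4 × 3^1 × 11^1
d(528) = (4+1) × (1+1) × (1+1) = 20

20 divisors


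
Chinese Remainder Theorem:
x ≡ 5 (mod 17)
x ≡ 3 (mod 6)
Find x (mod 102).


M = 17*6 = 102
M1 = M/17 = 6, M2 = M/6 = 17
M1^(-1) mod 17 = 3, M2^(-1) mod 6 = 5
x = 5*6*3 + 3*17*5 = 345
345 mod 102 = 39
Check: 39 mod 17 = 5 ✓, 39 mod 6 = 3 ✓

x ≡ 39 (mod 102)


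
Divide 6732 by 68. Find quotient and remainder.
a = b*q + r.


6732 = 68 * 99 + 0
Check: 6732 + 0 = 6732

q = 99, r = 0


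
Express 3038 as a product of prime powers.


3038 / 2 = 1519
1519 / 7 = 217
217 / 7 = 31
31 / 31 = 1
3038 = 2 × 7^2 × 31


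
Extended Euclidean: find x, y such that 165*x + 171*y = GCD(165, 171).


Tabular extended Euclidean (each row: r = 165*s + 171*t):
r=165, s=1, t=0
r=171, s=0, t=1
q=0: r=165, s=1, t=0   [165*(1) + 171*(0) = 165]
q=1: r=6, s=-1, t=1   [165*(-1) + 171*(1) = 6]
q=27: r=3, s=28, t=-27   [165*(28) + 171*(-27) = 3]
q=2: r=0, s=-57, t=55   [165*(-57) + 171*(55) = 0]
GCD = 3; from the row with r=3: x=28, y=-27
Check: 165*(28) + 171*(-27) = 4620 - 4617 = 3

GCD = 3, x = 28, y = -27


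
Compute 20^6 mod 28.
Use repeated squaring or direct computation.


20^1 mod 28 = 20
20^2 mod 28 = 8
20^3 mod 28 = 20
20^4 mod 28 = 8
20^5 mod 28 = 20
20^6 mod 28 = 8


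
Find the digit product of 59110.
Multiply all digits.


5 × 9 × 1 × 1 × 0 = 0


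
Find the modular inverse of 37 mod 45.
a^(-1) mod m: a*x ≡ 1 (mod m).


Use the extended Euclidean algorithm on (45, 37); each row r = 45*s + 37*t:
r=45, s=1, t=0
r=37, s=0, t=1
q=1: r=8, s=1, t=-1   [45*(1) + 37*(-1) = 8]
q=4: r=5, s=-4, t=5   [45*(-4) + 37*(5) = 5]
q=1: r=3, s=5, t=-6   [45*(5) + 37*(-6) = 3]
q=1: r=2, s=-9, t=11   [45*(-9) + 37*(11) = 2]
q=1: r=1, s=14, t=-17   [45*(14) + 37*(-17) = 1]
q=2: r=0, s=-37, t=45   [45*(-37) + 37*(45) = 0]
GCD = 1 with t = -17, so 37*(-17) ≡ 1 (mod 45)
Inverse = -17 mod 45 = 28
Check: 37 * 28 = 1036 ≡ 1 (mod 45)

37^(-1) ≡ 28 (mod 45)


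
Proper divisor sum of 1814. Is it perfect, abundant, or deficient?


Proper divisors: 1, 2, 907
Sum = 1 + 2 + 907 = 910
910 < 1814 → deficient

s(1814) = 910 (deficient)


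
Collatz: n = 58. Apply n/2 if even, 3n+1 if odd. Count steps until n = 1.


58 → 29 → 88 → 44 → 22 → 11 → 34 → 17 → 52 → 26 → 13 → 40 → 20 → 10 → 5 → 16 → 8 → 4 → 2 → 1
Total steps = 19

19 steps


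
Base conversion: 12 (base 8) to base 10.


12 (base 8) = 10 (decimal)
10 (decimal) = 10 (base 10)


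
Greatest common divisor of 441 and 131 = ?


441 = 3 * 131 + 48
131 = 2 * 48 + 35
48 = 1 * 35 + 13
35 = 2 * 13 + 9
13 = 1 * 9 + 4
9 = 2 * 4 + 1
4 = 4 * 1 + 0
GCD = 1


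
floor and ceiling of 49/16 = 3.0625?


49/16 = 3.0625
floor = 3
ceil = 4

floor = 3, ceil = 4


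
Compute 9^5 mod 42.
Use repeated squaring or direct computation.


9^1 mod 42 = 9
9^2 mod 42 = 39
9^3 mod 42 = 15
9^4 mod 42 = 9
9^5 mod 42 = 39


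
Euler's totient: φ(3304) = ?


3304 = 2^3 × 7 × 59
Prime factors: 2, 7, 59
φ(3304) = 3304 × (1-1/2) × (1-1/7) × (1-1/59)
= 3304 × 1/2 × 6/7 × 58/59 = 1392

φ(3304) = 1392


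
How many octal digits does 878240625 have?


878240625 in base 8 = 6426161561
Number of digits = 10

10 digits (base 8)


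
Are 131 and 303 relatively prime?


Euclidean algorithm:
303 = 2 * 131 + 41
131 = 3 * 41 + 8
41 = 5 * 8 + 1
8 = 8 * 1 + 0
GCD(131, 303) = 1

Yes, coprime (GCD = 1)


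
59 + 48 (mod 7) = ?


59 + 48 = 107
107 mod 7 = 2


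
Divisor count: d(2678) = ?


2678 = 2^1 × 13^1 × 103^1
d(2678) = (1+1) × (1+1) × (1+1) = 8

8 divisors


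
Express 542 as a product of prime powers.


542 / 2 = 271
271 / 271 = 1
542 = 2 × 271


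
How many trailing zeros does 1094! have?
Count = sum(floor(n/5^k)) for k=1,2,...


floor(1094/5) = 218
floor(1094/25) = 43
floor(1094/125) = 8
floor(1094/625) = 1
Total = 270

270 trailing zeros


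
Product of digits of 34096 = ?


3 × 4 × 0 × 9 × 6 = 0


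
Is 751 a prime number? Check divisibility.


Check divisors up to sqrt(751) = 27.4044
No divisors found.
751 is prime.

Yes, 751 is prime


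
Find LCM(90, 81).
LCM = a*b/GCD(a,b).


GCD(90, 81) = 9
LCM = 90*81/9 = 7290/9 = 810

LCM = 810


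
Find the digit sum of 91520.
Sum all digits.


9 + 1 + 5 + 2 + 0 = 17


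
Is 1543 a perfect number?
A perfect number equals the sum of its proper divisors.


Proper divisors of 1543: 1
Sum = 1 = 1

No, 1543 is not perfect (1 ≠ 1543)


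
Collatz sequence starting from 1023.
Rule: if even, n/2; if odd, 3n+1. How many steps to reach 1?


1023 → 3070 → 1535 → 4606 → 2303 → 6910 → 3455 → 10366 → 5183 → 15550 → 7775 → 23326 → 11663 → 34990 → 17495 → 52486 → 26243 → 78730 → 39365 → 118096 → 59048 → 29524 → 14762 → 7381 → 22144 → 11072 → 5536 → 2768 → 1384 → 692 → 346 → 173 → 520 → 260 → 130 → 65 → 196 → 98 → 49 → 148 → 74 → 37 → 112 → 56 → 28 → 14 → 7 → 22 → 11 → 34 → 17 → 52 → 26 → 13 → 40 → 20 → 10 → 5 → 16 → 8 → 4 → 2 → 1
Total steps = 62

62 steps


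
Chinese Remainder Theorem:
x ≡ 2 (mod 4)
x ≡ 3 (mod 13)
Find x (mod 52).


M = 4*13 = 52
M1 = M/4 = 13, M2 = M/13 = 4
M1^(-1) mod 4 = 1, M2^(-1) mod 13 = 10
x = 2*13*1 + 3*4*10 = 146
146 mod 52 = 42
Check: 42 mod 4 = 2 ✓, 42 mod 13 = 3 ✓

x ≡ 42 (mod 52)
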